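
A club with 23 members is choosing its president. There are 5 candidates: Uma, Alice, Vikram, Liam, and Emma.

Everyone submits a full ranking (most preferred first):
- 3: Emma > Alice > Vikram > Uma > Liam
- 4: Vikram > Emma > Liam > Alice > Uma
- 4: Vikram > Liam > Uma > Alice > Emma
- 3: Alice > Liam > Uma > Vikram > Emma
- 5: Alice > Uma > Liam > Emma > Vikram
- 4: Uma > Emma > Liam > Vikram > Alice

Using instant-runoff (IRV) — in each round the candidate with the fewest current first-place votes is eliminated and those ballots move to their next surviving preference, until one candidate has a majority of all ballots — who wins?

Vikram

Round 1: Uma 4, Alice 8, Vikram 8, Liam 0, Emma 3. Liam eliminated.
Round 2: Uma 4, Alice 8, Vikram 8, Emma 3. Emma eliminated.
Round 3: Uma 4, Alice 11, Vikram 8. Uma eliminated.
Round 4: Alice 11, Vikram 12. Vikram has a majority (≥12).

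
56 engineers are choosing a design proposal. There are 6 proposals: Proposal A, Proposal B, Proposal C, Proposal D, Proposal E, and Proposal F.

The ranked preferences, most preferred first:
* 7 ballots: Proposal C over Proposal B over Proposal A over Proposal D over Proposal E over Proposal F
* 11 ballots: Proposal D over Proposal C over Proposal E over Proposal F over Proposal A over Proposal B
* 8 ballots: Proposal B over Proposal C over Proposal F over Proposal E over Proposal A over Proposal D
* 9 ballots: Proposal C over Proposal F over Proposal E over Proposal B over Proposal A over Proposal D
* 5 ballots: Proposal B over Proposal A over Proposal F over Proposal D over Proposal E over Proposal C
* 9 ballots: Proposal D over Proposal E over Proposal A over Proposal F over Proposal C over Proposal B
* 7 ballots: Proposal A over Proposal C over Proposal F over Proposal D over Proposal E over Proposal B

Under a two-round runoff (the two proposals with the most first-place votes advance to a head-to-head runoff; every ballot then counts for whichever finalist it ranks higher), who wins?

Proposal C

Round 1 first-place votes: Proposal A 7, Proposal B 13, Proposal C 16, Proposal D 20, Proposal E 0, Proposal F 0. Proposal D and Proposal C advance.
Runoff: Proposal D is ranked above Proposal C on 25 ballots, Proposal C above Proposal D on 31.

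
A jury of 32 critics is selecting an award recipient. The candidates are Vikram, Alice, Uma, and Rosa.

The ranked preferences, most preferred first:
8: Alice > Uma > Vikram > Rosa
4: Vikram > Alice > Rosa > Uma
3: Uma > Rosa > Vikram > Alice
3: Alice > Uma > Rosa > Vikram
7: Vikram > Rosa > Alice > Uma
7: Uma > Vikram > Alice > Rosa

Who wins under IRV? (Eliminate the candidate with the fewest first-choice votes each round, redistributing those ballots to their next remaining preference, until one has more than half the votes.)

Vikram

Round 1: Vikram 11, Alice 11, Uma 10, Rosa 0. Rosa eliminated.
Round 2: Vikram 11, Alice 11, Uma 10. Uma eliminated.
Round 3: Vikram 21, Alice 11. Vikram has a majority (≥17).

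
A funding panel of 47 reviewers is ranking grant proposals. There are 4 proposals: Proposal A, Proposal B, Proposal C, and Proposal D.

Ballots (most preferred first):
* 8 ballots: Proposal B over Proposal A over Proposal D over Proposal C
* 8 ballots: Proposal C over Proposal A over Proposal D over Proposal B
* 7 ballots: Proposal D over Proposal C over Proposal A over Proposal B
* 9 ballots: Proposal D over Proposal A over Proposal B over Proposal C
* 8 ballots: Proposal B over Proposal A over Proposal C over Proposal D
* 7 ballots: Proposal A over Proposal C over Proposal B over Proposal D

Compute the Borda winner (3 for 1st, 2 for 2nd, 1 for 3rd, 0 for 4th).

Proposal A

Proposal A: 8×2 + 8×2 + 7×1 + 9×2 + 8×2 + 7×3 = 94
Proposal B: 8×3 + 8×0 + 7×0 + 9×1 + 8×3 + 7×1 = 64
Proposal C: 8×0 + 8×3 + 7×2 + 9×0 + 8×1 + 7×2 = 60
Proposal D: 8×1 + 8×1 + 7×3 + 9×3 + 8×0 + 7×0 = 64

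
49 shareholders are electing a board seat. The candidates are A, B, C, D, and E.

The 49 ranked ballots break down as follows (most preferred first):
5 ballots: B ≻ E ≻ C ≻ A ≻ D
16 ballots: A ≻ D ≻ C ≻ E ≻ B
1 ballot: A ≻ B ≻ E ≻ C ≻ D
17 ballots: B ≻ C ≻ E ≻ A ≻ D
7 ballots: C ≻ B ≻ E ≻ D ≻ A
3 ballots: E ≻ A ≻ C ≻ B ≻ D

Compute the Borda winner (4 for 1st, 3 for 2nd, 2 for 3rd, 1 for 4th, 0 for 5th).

A: 5×1 + 16×4 + 1×4 + 17×1 + 7×0 + 3×3 = 99
B: 5×4 + 16×0 + 1×3 + 17×4 + 7×3 + 3×1 = 115
C: 5×2 + 16×2 + 1×1 + 17×3 + 7×4 + 3×2 = 128
D: 5×0 + 16×3 + 1×0 + 17×0 + 7×1 + 3×0 = 55
E: 5×3 + 16×1 + 1×2 + 17×2 + 7×2 + 3×4 = 93

C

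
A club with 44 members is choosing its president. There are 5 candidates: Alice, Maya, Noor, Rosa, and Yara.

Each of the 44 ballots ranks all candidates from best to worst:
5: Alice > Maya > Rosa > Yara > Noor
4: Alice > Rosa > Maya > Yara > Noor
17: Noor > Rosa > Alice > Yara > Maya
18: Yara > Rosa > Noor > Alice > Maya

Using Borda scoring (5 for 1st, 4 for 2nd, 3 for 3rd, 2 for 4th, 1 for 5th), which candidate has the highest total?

Alice: 5×5 + 4×5 + 17×3 + 18×2 = 132
Maya: 5×4 + 4×3 + 17×1 + 18×1 = 67
Noor: 5×1 + 4×1 + 17×5 + 18×3 = 148
Rosa: 5×3 + 4×4 + 17×4 + 18×4 = 171
Yara: 5×2 + 4×2 + 17×2 + 18×5 = 142

Rosa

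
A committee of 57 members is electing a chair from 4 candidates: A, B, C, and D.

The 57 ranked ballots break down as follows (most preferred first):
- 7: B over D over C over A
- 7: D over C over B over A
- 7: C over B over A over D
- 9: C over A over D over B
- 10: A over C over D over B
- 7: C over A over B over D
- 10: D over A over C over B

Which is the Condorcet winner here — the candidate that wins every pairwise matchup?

C vs A: 37–20
C vs B: 50–7
C vs D: 33–24
C beats every other candidate.

C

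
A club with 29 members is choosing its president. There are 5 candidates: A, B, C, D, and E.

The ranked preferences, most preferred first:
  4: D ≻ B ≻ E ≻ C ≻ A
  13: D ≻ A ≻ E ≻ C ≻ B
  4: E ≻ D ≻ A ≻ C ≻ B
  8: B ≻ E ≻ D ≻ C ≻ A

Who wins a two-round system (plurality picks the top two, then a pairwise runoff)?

Round 1 first-place votes: A 0, B 8, C 0, D 17, E 4. D and B advance.
Runoff: D is ranked above B on 21 ballots, B above D on 8.

D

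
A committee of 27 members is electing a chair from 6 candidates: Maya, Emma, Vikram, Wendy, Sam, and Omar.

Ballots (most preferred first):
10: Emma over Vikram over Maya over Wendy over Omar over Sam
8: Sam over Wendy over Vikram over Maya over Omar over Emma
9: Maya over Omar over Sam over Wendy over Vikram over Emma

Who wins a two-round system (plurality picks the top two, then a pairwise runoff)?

Round 1 first-place votes: Maya 9, Emma 10, Vikram 0, Wendy 0, Sam 8, Omar 0. Emma and Maya advance.
Runoff: Emma is ranked above Maya on 10 ballots, Maya above Emma on 17.

Maya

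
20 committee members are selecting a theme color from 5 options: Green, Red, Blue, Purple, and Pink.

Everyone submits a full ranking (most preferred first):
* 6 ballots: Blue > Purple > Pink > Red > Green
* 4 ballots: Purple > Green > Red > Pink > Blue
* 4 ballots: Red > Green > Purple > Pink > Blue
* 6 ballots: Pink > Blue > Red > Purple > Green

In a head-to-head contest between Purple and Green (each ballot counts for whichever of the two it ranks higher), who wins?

Purple is ranked above Green on 16 ballots; Green above Purple on 4.

Purple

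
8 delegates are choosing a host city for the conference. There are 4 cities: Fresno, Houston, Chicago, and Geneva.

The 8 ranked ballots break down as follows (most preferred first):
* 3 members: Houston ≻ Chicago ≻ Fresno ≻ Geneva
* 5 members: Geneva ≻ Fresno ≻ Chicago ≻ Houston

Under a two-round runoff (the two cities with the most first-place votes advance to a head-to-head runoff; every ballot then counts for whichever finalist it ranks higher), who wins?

Geneva

Round 1 first-place votes: Fresno 0, Houston 3, Chicago 0, Geneva 5. Geneva and Houston advance.
Runoff: Geneva is ranked above Houston on 5 ballots, Houston above Geneva on 3.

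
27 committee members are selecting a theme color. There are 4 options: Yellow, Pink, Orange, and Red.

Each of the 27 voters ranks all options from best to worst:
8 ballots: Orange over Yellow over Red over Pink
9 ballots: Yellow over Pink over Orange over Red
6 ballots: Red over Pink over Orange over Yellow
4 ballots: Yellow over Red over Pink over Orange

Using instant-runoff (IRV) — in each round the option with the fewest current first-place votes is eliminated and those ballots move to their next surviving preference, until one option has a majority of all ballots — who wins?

Round 1: Yellow 13, Pink 0, Orange 8, Red 6. Pink eliminated.
Round 2: Yellow 13, Orange 8, Red 6. Red eliminated.
Round 3: Yellow 13, Orange 14. Orange has a majority (≥14).

Orange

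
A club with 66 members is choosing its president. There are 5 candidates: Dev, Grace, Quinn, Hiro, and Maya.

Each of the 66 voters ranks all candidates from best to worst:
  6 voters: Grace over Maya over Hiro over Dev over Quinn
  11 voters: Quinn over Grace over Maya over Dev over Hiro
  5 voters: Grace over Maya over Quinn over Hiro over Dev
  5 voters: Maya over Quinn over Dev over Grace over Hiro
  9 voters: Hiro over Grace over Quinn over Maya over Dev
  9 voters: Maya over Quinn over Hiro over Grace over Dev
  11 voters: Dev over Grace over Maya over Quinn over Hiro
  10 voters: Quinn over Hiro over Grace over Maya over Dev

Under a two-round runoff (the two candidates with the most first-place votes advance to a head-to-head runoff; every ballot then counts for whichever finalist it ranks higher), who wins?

Round 1 first-place votes: Dev 11, Grace 11, Quinn 21, Hiro 9, Maya 14. Quinn and Maya advance.
Runoff: Quinn is ranked above Maya on 30 ballots, Maya above Quinn on 36.

Maya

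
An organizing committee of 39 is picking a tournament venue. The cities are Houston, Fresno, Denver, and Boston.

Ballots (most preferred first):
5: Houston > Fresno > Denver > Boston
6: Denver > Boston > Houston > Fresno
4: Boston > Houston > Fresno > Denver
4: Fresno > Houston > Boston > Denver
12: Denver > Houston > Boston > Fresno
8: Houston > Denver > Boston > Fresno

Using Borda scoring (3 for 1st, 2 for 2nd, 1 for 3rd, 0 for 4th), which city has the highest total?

Houston

Houston: 5×3 + 6×1 + 4×2 + 4×2 + 12×2 + 8×3 = 85
Fresno: 5×2 + 6×0 + 4×1 + 4×3 + 12×0 + 8×0 = 26
Denver: 5×1 + 6×3 + 4×0 + 4×0 + 12×3 + 8×2 = 75
Boston: 5×0 + 6×2 + 4×3 + 4×1 + 12×1 + 8×1 = 48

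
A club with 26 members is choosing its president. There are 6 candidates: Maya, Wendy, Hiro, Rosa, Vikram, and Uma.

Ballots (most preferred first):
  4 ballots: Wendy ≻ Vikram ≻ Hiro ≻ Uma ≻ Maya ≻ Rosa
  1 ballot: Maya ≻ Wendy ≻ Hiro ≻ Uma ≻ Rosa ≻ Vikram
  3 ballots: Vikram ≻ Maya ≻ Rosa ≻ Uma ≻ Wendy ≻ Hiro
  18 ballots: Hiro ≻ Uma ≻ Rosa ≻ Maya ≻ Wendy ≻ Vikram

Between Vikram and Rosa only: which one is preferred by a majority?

Vikram is ranked above Rosa on 7 ballots; Rosa above Vikram on 19.

Rosa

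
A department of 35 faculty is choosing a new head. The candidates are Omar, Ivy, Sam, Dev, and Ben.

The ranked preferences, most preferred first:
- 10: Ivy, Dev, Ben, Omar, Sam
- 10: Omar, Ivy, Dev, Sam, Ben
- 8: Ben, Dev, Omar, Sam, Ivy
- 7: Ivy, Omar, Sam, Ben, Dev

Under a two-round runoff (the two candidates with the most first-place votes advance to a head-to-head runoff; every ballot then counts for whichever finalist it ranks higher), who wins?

Omar

Round 1 first-place votes: Omar 10, Ivy 17, Sam 0, Dev 0, Ben 8. Ivy and Omar advance.
Runoff: Ivy is ranked above Omar on 17 ballots, Omar above Ivy on 18.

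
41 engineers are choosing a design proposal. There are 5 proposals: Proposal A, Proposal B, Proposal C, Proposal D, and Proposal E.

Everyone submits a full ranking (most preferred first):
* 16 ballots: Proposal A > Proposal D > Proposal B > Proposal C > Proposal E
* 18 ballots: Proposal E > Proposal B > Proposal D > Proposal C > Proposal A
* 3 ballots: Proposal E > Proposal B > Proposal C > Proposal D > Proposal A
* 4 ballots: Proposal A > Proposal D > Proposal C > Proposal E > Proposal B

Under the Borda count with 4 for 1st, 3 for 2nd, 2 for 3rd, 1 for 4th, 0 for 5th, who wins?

Proposal A: 16×4 + 18×0 + 3×0 + 4×4 = 80
Proposal B: 16×2 + 18×3 + 3×3 + 4×0 = 95
Proposal C: 16×1 + 18×1 + 3×2 + 4×2 = 48
Proposal D: 16×3 + 18×2 + 3×1 + 4×3 = 99
Proposal E: 16×0 + 18×4 + 3×4 + 4×1 = 88

Proposal D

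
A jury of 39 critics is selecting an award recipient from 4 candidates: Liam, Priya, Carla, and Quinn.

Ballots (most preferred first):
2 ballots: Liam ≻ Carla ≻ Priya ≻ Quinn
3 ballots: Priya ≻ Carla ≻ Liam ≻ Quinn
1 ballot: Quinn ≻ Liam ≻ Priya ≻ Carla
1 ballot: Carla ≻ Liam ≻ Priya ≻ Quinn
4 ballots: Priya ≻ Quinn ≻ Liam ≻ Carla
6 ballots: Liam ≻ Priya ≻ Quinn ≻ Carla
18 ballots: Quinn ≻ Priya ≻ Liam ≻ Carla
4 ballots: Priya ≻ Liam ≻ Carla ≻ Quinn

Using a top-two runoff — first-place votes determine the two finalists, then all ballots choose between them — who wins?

Priya

Round 1 first-place votes: Liam 8, Priya 11, Carla 1, Quinn 19. Quinn and Priya advance.
Runoff: Quinn is ranked above Priya on 19 ballots, Priya above Quinn on 20.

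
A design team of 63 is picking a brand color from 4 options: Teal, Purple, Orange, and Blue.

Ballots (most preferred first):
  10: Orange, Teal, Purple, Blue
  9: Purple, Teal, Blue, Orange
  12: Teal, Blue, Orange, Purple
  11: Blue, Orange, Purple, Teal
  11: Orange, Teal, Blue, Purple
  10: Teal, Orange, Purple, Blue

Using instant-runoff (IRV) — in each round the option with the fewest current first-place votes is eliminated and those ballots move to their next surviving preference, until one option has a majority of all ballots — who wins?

Orange

Round 1: Teal 22, Purple 9, Orange 21, Blue 11. Purple eliminated.
Round 2: Teal 31, Orange 21, Blue 11. Blue eliminated.
Round 3: Teal 31, Orange 32. Orange has a majority (≥32).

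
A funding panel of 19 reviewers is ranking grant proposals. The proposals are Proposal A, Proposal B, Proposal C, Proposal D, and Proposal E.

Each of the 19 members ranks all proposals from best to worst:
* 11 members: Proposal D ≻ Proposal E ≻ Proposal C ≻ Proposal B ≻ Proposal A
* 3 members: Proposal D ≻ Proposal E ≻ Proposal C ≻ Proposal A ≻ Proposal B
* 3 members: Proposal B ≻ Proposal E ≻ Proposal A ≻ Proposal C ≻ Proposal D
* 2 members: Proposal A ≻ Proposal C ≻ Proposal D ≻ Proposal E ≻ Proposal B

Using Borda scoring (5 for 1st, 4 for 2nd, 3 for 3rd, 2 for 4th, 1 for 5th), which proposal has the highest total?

Proposal A: 11×1 + 3×2 + 3×3 + 2×5 = 36
Proposal B: 11×2 + 3×1 + 3×5 + 2×1 = 42
Proposal C: 11×3 + 3×3 + 3×2 + 2×4 = 56
Proposal D: 11×5 + 3×5 + 3×1 + 2×3 = 79
Proposal E: 11×4 + 3×4 + 3×4 + 2×2 = 72

Proposal D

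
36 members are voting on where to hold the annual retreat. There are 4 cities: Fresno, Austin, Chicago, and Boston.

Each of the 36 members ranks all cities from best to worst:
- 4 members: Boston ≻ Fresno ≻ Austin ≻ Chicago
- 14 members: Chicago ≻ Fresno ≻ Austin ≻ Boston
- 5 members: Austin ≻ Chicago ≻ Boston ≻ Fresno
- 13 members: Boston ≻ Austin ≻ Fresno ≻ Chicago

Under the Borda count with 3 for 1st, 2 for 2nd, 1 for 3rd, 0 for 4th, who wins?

Fresno: 4×2 + 14×2 + 5×0 + 13×1 = 49
Austin: 4×1 + 14×1 + 5×3 + 13×2 = 59
Chicago: 4×0 + 14×3 + 5×2 + 13×0 = 52
Boston: 4×3 + 14×0 + 5×1 + 13×3 = 56

Austin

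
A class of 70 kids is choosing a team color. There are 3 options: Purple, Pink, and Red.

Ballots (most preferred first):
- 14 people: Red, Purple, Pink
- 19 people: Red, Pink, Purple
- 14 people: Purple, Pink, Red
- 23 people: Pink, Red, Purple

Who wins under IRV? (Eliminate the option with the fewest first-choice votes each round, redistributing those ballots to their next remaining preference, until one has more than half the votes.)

Pink

Round 1: Purple 14, Pink 23, Red 33. Purple eliminated.
Round 2: Pink 37, Red 33. Pink has a majority (≥36).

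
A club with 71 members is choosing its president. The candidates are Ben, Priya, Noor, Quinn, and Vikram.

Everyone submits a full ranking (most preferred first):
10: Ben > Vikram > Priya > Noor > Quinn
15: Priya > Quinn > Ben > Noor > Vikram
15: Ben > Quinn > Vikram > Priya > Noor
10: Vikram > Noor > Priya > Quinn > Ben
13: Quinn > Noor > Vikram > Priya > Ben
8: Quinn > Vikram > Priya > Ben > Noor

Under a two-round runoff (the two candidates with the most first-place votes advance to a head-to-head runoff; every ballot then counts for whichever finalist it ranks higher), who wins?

Round 1 first-place votes: Ben 25, Priya 15, Noor 0, Quinn 21, Vikram 10. Ben and Quinn advance.
Runoff: Ben is ranked above Quinn on 25 ballots, Quinn above Ben on 46.

Quinn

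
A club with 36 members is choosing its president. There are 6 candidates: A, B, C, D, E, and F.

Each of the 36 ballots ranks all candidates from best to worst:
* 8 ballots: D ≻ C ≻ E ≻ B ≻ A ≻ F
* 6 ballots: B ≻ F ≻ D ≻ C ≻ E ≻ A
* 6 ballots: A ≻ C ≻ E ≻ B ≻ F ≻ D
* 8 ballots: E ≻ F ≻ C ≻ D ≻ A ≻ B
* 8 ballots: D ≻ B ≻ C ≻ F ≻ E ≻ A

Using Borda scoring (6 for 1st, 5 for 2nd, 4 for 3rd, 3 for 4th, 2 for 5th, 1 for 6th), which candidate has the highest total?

C

A: 8×2 + 6×1 + 6×6 + 8×2 + 8×1 = 82
B: 8×3 + 6×6 + 6×3 + 8×1 + 8×5 = 126
C: 8×5 + 6×3 + 6×5 + 8×4 + 8×4 = 152
D: 8×6 + 6×4 + 6×1 + 8×3 + 8×6 = 150
E: 8×4 + 6×2 + 6×4 + 8×6 + 8×2 = 132
F: 8×1 + 6×5 + 6×2 + 8×5 + 8×3 = 114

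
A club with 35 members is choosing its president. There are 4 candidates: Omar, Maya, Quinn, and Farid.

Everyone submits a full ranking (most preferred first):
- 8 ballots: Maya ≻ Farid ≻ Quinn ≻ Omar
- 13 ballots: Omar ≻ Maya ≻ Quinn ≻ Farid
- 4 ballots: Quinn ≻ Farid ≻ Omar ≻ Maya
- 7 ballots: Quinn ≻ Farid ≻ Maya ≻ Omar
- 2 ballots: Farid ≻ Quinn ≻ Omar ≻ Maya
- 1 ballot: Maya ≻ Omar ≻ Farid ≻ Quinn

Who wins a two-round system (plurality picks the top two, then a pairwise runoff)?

Quinn

Round 1 first-place votes: Omar 13, Maya 9, Quinn 11, Farid 2. Omar and Quinn advance.
Runoff: Omar is ranked above Quinn on 14 ballots, Quinn above Omar on 21.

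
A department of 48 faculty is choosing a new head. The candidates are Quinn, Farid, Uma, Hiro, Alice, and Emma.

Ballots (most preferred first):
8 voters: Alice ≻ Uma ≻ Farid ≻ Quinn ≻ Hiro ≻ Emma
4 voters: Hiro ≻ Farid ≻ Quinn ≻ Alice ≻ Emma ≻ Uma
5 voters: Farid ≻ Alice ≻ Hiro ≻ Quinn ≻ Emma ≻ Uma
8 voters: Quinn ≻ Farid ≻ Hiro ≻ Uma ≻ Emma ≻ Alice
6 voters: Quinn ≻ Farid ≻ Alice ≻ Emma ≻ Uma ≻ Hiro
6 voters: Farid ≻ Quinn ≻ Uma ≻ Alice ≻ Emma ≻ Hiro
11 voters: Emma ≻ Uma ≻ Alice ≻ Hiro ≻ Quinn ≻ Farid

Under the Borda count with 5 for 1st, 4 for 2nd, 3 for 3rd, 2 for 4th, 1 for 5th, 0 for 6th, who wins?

Quinn: 8×2 + 4×3 + 5×2 + 8×5 + 6×5 + 6×4 + 11×1 = 143
Farid: 8×3 + 4×4 + 5×5 + 8×4 + 6×4 + 6×5 + 11×0 = 151
Uma: 8×4 + 4×0 + 5×0 + 8×2 + 6×1 + 6×3 + 11×4 = 116
Hiro: 8×1 + 4×5 + 5×3 + 8×3 + 6×0 + 6×0 + 11×2 = 89
Alice: 8×5 + 4×2 + 5×4 + 8×0 + 6×3 + 6×2 + 11×3 = 131
Emma: 8×0 + 4×1 + 5×1 + 8×1 + 6×2 + 6×1 + 11×5 = 90

Farid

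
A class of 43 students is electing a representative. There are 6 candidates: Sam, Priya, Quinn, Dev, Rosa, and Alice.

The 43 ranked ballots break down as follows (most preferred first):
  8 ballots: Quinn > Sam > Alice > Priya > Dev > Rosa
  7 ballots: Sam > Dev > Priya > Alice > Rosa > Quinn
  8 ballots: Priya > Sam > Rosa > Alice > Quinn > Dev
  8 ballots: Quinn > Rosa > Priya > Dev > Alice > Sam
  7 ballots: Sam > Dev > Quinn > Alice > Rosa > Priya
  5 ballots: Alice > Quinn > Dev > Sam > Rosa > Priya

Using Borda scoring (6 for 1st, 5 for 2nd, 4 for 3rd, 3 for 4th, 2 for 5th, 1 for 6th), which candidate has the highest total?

Sam: 8×5 + 7×6 + 8×5 + 8×1 + 7×6 + 5×3 = 187
Priya: 8×3 + 7×4 + 8×6 + 8×4 + 7×1 + 5×1 = 144
Quinn: 8×6 + 7×1 + 8×2 + 8×6 + 7×4 + 5×5 = 172
Dev: 8×2 + 7×5 + 8×1 + 8×3 + 7×5 + 5×4 = 138
Rosa: 8×1 + 7×2 + 8×4 + 8×5 + 7×2 + 5×2 = 118
Alice: 8×4 + 7×3 + 8×3 + 8×2 + 7×3 + 5×6 = 144

Sam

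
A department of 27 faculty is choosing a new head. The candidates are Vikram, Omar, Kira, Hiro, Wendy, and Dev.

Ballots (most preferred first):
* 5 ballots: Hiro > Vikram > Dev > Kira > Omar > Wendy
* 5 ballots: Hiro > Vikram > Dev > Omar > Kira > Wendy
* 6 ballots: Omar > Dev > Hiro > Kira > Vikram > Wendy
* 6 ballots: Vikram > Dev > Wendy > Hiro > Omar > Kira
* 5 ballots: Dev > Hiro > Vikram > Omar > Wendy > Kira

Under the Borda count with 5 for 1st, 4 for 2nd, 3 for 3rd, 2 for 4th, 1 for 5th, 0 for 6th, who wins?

Dev

Vikram: 5×4 + 5×4 + 6×1 + 6×5 + 5×3 = 91
Omar: 5×1 + 5×2 + 6×5 + 6×1 + 5×2 = 61
Kira: 5×2 + 5×1 + 6×2 + 6×0 + 5×0 = 27
Hiro: 5×5 + 5×5 + 6×3 + 6×2 + 5×4 = 100
Wendy: 5×0 + 5×0 + 6×0 + 6×3 + 5×1 = 23
Dev: 5×3 + 5×3 + 6×4 + 6×4 + 5×5 = 103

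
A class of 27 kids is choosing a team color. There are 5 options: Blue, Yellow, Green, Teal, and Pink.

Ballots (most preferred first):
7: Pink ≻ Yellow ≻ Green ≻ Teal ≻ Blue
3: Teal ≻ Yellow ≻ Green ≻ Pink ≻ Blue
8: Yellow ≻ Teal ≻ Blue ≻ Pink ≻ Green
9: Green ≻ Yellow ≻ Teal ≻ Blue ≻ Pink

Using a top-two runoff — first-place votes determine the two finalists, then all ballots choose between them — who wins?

Round 1 first-place votes: Blue 0, Yellow 8, Green 9, Teal 3, Pink 7. Green and Yellow advance.
Runoff: Green is ranked above Yellow on 9 ballots, Yellow above Green on 18.

Yellow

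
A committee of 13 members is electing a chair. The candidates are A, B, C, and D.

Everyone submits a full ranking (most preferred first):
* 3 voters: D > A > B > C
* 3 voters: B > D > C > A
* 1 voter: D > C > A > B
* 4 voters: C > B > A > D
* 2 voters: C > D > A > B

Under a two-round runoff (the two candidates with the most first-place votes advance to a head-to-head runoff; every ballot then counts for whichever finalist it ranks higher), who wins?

D

Round 1 first-place votes: A 0, B 3, C 6, D 4. C and D advance.
Runoff: C is ranked above D on 6 ballots, D above C on 7.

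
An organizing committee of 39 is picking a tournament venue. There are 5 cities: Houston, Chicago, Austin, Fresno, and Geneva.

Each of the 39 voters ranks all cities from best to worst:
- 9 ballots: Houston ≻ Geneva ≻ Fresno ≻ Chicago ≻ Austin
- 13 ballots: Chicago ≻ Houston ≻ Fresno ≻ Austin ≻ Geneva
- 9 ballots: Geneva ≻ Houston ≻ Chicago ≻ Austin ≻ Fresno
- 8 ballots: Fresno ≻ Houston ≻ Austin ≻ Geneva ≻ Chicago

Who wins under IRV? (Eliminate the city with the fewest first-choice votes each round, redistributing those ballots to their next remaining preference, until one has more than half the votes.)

Houston

Round 1: Houston 9, Chicago 13, Austin 0, Fresno 8, Geneva 9. Austin eliminated.
Round 2: Houston 9, Chicago 13, Fresno 8, Geneva 9. Fresno eliminated.
Round 3: Houston 17, Chicago 13, Geneva 9. Geneva eliminated.
Round 4: Houston 26, Chicago 13. Houston has a majority (≥20).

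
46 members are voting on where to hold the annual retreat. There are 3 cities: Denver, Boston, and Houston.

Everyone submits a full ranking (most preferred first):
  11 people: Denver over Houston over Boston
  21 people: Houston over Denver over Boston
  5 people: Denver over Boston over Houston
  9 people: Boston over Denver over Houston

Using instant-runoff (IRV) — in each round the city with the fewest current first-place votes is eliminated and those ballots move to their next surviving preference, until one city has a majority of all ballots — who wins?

Round 1: Denver 16, Boston 9, Houston 21. Boston eliminated.
Round 2: Denver 25, Houston 21. Denver has a majority (≥24).

Denver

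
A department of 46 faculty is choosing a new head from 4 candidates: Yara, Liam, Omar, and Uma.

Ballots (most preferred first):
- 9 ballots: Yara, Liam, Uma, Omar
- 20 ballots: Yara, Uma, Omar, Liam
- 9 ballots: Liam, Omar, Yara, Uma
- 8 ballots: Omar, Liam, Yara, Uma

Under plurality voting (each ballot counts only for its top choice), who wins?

First-place votes: Yara 29, Liam 9, Omar 8, Uma 0.

Yara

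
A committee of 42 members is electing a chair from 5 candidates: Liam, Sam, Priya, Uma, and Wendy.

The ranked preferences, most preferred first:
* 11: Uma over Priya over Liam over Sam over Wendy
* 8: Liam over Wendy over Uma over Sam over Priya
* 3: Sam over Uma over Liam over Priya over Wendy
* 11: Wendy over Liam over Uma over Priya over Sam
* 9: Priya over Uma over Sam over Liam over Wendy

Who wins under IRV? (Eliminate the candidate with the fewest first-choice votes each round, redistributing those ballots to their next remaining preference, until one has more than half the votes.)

Uma

Round 1: Liam 8, Sam 3, Priya 9, Uma 11, Wendy 11. Sam eliminated.
Round 2: Liam 8, Priya 9, Uma 14, Wendy 11. Liam eliminated.
Round 3: Priya 9, Uma 14, Wendy 19. Priya eliminated.
Round 4: Uma 23, Wendy 19. Uma has a majority (≥22).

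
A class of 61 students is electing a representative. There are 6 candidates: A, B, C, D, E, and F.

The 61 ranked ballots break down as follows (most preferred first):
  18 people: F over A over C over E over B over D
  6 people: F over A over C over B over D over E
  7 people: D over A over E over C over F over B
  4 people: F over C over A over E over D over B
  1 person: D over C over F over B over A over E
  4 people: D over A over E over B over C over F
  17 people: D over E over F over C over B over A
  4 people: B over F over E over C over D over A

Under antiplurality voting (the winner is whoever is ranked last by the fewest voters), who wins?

Last-place votes: A 21, B 11, C 0, D 18, E 7, F 4.

C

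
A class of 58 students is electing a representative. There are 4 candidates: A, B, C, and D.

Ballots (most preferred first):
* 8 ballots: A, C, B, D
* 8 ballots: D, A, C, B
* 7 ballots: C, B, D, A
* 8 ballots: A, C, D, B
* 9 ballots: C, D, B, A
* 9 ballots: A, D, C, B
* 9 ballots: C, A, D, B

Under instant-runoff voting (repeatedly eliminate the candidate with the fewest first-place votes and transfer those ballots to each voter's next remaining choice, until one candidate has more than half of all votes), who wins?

A

Round 1: A 25, B 0, C 25, D 8. B eliminated.
Round 2: A 25, C 25, D 8. D eliminated.
Round 3: A 33, C 25. A has a majority (≥30).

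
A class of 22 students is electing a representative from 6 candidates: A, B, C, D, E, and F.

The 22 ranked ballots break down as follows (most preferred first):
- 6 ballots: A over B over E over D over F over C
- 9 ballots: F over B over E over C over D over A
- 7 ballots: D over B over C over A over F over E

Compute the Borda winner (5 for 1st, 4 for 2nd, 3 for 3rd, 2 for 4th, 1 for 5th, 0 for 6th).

B

A: 6×5 + 9×0 + 7×2 = 44
B: 6×4 + 9×4 + 7×4 = 88
C: 6×0 + 9×2 + 7×3 = 39
D: 6×2 + 9×1 + 7×5 = 56
E: 6×3 + 9×3 + 7×0 = 45
F: 6×1 + 9×5 + 7×1 = 58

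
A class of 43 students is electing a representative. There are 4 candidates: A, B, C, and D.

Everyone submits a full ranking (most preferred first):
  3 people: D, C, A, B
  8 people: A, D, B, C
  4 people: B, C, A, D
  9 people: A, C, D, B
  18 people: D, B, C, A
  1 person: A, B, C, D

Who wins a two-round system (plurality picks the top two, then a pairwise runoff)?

A

Round 1 first-place votes: A 18, B 4, C 0, D 21. D and A advance.
Runoff: D is ranked above A on 21 ballots, A above D on 22.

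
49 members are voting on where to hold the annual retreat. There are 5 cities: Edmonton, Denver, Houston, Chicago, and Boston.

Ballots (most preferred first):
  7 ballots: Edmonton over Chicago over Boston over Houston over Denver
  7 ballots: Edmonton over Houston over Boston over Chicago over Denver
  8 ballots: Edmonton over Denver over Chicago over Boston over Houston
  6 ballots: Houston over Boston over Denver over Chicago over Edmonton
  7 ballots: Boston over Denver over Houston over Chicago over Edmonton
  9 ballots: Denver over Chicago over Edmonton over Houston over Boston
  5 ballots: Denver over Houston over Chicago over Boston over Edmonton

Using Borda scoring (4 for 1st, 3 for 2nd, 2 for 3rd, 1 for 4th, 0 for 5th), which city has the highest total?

Edmonton: 7×4 + 7×4 + 8×4 + 6×0 + 7×0 + 9×2 + 5×0 = 106
Denver: 7×0 + 7×0 + 8×3 + 6×2 + 7×3 + 9×4 + 5×4 = 113
Houston: 7×1 + 7×3 + 8×0 + 6×4 + 7×2 + 9×1 + 5×3 = 90
Chicago: 7×3 + 7×1 + 8×2 + 6×1 + 7×1 + 9×3 + 5×2 = 94
Boston: 7×2 + 7×2 + 8×1 + 6×3 + 7×4 + 9×0 + 5×1 = 87

Denver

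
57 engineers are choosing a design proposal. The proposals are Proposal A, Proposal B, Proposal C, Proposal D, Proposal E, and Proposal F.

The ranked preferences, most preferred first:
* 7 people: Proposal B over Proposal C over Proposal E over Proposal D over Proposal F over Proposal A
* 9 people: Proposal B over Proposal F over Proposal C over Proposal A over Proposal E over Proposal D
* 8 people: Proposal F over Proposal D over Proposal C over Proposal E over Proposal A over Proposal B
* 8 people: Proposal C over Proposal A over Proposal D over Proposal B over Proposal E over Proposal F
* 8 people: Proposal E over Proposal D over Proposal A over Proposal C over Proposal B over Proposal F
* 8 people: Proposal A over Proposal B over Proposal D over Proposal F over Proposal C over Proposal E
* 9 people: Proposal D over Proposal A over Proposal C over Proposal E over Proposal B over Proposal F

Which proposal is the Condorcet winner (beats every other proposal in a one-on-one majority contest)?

Proposal D vs Proposal A: 32–25
Proposal D vs Proposal B: 33–24
Proposal D vs Proposal C: 33–24
Proposal D vs Proposal E: 33–24
Proposal D vs Proposal F: 40–17
Proposal D beats every other proposal.

Proposal D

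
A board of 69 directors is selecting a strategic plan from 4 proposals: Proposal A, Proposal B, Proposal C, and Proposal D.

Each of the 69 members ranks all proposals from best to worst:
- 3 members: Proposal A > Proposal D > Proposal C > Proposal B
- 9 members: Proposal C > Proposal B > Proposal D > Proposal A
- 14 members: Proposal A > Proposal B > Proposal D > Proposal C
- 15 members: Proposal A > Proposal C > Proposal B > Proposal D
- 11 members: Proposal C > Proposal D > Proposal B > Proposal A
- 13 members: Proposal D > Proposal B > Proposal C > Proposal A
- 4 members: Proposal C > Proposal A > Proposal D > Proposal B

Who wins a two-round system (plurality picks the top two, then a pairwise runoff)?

Round 1 first-place votes: Proposal A 32, Proposal B 0, Proposal C 24, Proposal D 13. Proposal A and Proposal C advance.
Runoff: Proposal A is ranked above Proposal C on 32 ballots, Proposal C above Proposal A on 37.

Proposal C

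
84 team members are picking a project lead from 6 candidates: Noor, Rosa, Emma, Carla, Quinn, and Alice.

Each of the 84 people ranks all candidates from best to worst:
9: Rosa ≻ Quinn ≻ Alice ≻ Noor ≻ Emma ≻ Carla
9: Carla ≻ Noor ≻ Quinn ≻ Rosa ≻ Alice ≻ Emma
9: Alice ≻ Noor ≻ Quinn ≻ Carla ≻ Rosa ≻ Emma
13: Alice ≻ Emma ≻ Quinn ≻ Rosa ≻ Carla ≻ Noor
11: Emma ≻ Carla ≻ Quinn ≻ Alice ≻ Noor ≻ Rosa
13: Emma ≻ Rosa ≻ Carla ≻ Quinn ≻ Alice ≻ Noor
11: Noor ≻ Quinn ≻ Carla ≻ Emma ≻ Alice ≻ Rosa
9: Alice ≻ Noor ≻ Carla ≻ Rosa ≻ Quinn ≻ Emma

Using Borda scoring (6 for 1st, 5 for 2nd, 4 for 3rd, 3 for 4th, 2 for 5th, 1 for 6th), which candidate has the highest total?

Noor: 9×3 + 9×5 + 9×5 + 13×1 + 11×2 + 13×1 + 11×6 + 9×5 = 276
Rosa: 9×6 + 9×3 + 9×2 + 13×3 + 11×1 + 13×5 + 11×1 + 9×3 = 252
Emma: 9×2 + 9×1 + 9×1 + 13×5 + 11×6 + 13×6 + 11×3 + 9×1 = 287
Carla: 9×1 + 9×6 + 9×3 + 13×2 + 11×5 + 13×4 + 11×4 + 9×4 = 303
Quinn: 9×5 + 9×4 + 9×4 + 13×4 + 11×4 + 13×3 + 11×5 + 9×2 = 325
Alice: 9×4 + 9×2 + 9×6 + 13×6 + 11×3 + 13×2 + 11×2 + 9×6 = 321

Quinn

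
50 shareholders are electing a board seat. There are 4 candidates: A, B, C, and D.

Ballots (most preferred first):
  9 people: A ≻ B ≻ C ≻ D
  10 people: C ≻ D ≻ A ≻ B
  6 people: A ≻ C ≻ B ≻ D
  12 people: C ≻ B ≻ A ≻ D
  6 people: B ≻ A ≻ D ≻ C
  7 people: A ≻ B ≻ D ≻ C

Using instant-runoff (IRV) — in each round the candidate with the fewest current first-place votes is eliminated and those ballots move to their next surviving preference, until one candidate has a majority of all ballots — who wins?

Round 1: A 22, B 6, C 22, D 0. D eliminated.
Round 2: A 22, B 6, C 22. B eliminated.
Round 3: A 28, C 22. A has a majority (≥26).

A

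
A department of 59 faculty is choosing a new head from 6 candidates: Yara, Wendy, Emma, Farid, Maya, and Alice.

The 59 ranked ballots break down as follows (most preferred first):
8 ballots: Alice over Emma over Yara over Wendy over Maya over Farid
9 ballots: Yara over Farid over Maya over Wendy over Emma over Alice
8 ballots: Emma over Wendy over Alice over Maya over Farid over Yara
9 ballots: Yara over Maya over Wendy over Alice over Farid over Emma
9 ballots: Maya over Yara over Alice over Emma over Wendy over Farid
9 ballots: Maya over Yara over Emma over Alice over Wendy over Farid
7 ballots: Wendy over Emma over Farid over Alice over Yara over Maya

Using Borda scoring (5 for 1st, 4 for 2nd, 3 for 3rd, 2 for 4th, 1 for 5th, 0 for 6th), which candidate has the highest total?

Yara: 8×3 + 9×5 + 8×0 + 9×5 + 9×4 + 9×4 + 7×1 = 193
Wendy: 8×2 + 9×2 + 8×4 + 9×3 + 9×1 + 9×1 + 7×5 = 146
Emma: 8×4 + 9×1 + 8×5 + 9×0 + 9×2 + 9×3 + 7×4 = 154
Farid: 8×0 + 9×4 + 8×1 + 9×1 + 9×0 + 9×0 + 7×3 = 74
Maya: 8×1 + 9×3 + 8×2 + 9×4 + 9×5 + 9×5 + 7×0 = 177
Alice: 8×5 + 9×0 + 8×3 + 9×2 + 9×3 + 9×2 + 7×2 = 141

Yara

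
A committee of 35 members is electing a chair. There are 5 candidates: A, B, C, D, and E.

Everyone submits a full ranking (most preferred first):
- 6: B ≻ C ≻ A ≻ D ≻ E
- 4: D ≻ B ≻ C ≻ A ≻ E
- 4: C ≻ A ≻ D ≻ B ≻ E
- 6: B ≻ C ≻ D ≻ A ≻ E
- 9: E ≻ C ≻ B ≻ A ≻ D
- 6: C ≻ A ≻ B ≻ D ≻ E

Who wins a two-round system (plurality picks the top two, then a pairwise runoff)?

Round 1 first-place votes: A 0, B 12, C 10, D 4, E 9. B and C advance.
Runoff: B is ranked above C on 16 ballots, C above B on 19.

C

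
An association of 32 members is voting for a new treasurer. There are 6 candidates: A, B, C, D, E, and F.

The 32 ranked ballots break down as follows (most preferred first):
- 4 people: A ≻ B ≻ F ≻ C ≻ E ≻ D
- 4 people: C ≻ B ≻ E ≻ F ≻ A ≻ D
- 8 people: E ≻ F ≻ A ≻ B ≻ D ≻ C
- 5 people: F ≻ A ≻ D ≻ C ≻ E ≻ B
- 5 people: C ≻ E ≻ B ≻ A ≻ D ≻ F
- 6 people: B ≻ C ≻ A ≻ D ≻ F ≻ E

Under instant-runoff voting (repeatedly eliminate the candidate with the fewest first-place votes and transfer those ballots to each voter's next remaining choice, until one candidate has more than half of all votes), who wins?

Round 1: A 4, B 6, C 9, D 0, E 8, F 5. D eliminated.
Round 2: A 4, B 6, C 9, E 8, F 5. A eliminated.
Round 3: B 10, C 9, E 8, F 5. F eliminated.
Round 4: B 10, C 14, E 8. E eliminated.
Round 5: B 18, C 14. B has a majority (≥17).

B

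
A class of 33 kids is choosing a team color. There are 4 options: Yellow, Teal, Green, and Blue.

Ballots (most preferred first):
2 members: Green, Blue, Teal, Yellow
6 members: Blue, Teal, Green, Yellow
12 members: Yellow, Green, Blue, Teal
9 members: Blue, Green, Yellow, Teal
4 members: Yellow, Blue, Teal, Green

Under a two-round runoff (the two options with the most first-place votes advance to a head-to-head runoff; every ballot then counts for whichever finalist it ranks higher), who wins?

Round 1 first-place votes: Yellow 16, Teal 0, Green 2, Blue 15. Yellow and Blue advance.
Runoff: Yellow is ranked above Blue on 16 ballots, Blue above Yellow on 17.

Blue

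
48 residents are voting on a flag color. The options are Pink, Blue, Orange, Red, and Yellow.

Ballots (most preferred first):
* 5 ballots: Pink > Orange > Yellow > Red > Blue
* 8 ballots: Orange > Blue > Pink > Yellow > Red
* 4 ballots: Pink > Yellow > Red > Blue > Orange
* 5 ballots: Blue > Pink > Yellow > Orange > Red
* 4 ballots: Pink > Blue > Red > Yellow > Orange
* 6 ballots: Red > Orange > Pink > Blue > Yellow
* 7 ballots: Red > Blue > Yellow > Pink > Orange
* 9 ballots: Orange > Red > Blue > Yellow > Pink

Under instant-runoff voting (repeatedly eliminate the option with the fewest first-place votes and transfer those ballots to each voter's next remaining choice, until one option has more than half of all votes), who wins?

Pink

Round 1: Pink 13, Blue 5, Orange 17, Red 13, Yellow 0. Yellow eliminated.
Round 2: Pink 13, Blue 5, Orange 17, Red 13. Blue eliminated.
Round 3: Pink 18, Orange 17, Red 13. Red eliminated.
Round 4: Pink 25, Orange 23. Pink has a majority (≥25).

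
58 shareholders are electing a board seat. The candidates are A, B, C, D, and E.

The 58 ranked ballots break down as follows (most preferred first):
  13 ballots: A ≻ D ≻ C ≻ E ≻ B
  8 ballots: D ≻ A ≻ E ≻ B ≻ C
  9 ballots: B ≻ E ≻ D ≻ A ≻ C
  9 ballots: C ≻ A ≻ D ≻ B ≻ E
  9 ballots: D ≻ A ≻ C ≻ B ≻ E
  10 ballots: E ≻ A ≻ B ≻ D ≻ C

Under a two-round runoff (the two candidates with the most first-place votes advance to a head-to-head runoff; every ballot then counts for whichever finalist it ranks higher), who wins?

A

Round 1 first-place votes: A 13, B 9, C 9, D 17, E 10. D and A advance.
Runoff: D is ranked above A on 26 ballots, A above D on 32.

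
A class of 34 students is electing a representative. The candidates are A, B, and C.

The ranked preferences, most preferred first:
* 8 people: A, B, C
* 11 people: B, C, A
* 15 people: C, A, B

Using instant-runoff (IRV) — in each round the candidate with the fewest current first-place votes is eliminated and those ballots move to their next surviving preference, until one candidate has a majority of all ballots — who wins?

B

Round 1: A 8, B 11, C 15. A eliminated.
Round 2: B 19, C 15. B has a majority (≥18).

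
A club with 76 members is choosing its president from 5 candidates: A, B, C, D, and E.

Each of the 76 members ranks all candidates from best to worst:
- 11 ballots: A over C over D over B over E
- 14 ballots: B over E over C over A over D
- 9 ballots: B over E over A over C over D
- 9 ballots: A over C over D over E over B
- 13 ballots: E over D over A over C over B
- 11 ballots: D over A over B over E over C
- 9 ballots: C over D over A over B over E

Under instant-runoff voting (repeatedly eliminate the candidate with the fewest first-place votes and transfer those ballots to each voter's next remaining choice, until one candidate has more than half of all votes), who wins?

Round 1: A 20, B 23, C 9, D 11, E 13. C eliminated.
Round 2: A 20, B 23, D 20, E 13. E eliminated.
Round 3: A 20, B 23, D 33. A eliminated.
Round 4: B 23, D 53. D has a majority (≥39).

D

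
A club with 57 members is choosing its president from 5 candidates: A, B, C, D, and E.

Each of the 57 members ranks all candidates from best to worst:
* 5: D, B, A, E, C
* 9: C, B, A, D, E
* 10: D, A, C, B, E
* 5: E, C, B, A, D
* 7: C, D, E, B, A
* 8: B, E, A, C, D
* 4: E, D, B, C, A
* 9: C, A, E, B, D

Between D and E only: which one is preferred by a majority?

D

D is ranked above E on 31 ballots; E above D on 26.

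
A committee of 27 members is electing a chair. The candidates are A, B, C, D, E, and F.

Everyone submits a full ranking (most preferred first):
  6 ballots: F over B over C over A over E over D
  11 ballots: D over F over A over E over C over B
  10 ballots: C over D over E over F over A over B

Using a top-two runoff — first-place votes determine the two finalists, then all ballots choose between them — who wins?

C

Round 1 first-place votes: A 0, B 0, C 10, D 11, E 0, F 6. D and C advance.
Runoff: D is ranked above C on 11 ballots, C above D on 16.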